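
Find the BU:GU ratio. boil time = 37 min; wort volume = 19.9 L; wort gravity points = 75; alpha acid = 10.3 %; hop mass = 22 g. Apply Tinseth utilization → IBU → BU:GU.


U = 1.65·0.000125^(GP/1000)·(1−e^(−0.04t))/4.15;  IBU = (α/100)·m·U·1000/V;  BU:GU = IBU/GP
U = 1.65·0.000125^(75/1000)·(1−e^(−0.04·37))/4.15 = 0.1565
IBU = (10.3/100)·22·0.1565·1000/19.9 = 17.8210
BU:GU = 17.8210/75

0.2376


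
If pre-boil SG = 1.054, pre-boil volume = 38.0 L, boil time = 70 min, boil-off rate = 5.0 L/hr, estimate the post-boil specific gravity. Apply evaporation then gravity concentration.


V_post = V_pre − rate·(t/60);  SG_post = 1 + (SG_pre−1)·V_pre/V_post
V_post = 38.0 − 5.0·(70/60) = 32.1667
SG_post = 1 + (1.054 − 1)·38.0/32.1667

1.0638


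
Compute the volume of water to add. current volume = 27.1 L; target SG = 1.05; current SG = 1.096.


V_water = V·((SG_curr − 1)/(SG_target − 1) − 1)
V_water = 27.1·((1.096 − 1)/(1.05 − 1) − 1)

24.9320 L


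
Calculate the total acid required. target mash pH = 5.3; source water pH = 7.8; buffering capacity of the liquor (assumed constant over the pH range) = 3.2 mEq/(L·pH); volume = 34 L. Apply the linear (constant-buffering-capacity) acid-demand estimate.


acid = buffering capacity · (pH_source − pH_target) · V
acid = 3.2 · (7.8 − 5.3) · 34

272.0000 mEq


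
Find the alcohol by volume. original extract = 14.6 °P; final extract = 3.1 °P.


SG = 259/(259 − P);  ABV = (OG − FG)·131.25
OG = 259/(259 − 14.6) = 1.0597
FG = 259/(259 − 3.1) = 1.0121
ABV = (1.0597 − 1.0121)·131.25

6.2507 % ABV


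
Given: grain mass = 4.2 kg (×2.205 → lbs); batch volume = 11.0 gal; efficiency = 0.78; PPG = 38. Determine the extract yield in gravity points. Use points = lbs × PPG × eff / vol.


lbs = 4.2 × 2.205 = 9.2610
points = 9.2610 × 38 × 0.78 / 11.0

24.9542 points


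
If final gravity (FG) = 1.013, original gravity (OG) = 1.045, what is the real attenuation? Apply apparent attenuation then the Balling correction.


AA = (OG−FG)/(OG−1)·100;  RA = AA·0.8192
AA = (1.045 − 1.013)/(1.045 − 1)·100 = 71.1111
RA = 71.1111·0.8192

58.2542 %


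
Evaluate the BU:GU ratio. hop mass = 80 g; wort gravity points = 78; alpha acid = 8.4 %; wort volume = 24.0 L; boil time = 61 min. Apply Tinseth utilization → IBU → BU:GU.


U = 1.65·0.000125^(GP/1000)·(1−e^(−0.04t))/4.15;  IBU = (α/100)·m·U·1000/V;  BU:GU = IBU/GP
U = 1.65·0.000125^(78/1000)·(1−e^(−0.04·61))/4.15 = 0.1800
IBU = (8.4/100)·80·0.1800·1000/24.0 = 50.4135
BU:GU = 50.4135/78

0.6463


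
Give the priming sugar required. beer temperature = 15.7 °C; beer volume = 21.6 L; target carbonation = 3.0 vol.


residual = 14.695·(0.01821 + 0.09011·e^(−0.04·T));  sugar = (target − residual)·4.0·V
residual = 14.695·(0.01821 + 0.09011·e^(−0.04·15.7)) = 0.9742
sugar = (3.0 − 0.9742)·4.0·21.6

175.0250 g


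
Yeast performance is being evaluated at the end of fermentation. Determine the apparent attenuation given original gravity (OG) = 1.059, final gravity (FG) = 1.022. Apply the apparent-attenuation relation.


AA = (OG − FG)/(OG − 1) · 100
AA = (1.059 − 1.022)/(1.059 − 1) · 100

62.7119 %


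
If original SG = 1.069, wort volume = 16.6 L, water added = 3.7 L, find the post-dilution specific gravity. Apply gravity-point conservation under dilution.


SG_new = 1 + (SG_old − 1)·V_old/(V_old + V_water)
pts = (1.069 − 1)·1000·16.6/(16.6 + 3.7) = 56.4236
SG_new = 1 + 56.4236/1000

1.0564


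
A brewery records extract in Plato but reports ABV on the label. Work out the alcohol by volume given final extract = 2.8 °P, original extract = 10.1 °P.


SG = 259/(259 − P);  ABV = (OG − FG)·131.25
OG = 259/(259 − 10.1) = 1.0406
FG = 259/(259 − 2.8) = 1.0109
ABV = (1.0406 − 1.0109)·131.25

3.8915 % ABV


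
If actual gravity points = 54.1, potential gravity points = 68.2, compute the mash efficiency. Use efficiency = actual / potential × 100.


efficiency = 54.1 / 68.2 × 100

79.3255 %


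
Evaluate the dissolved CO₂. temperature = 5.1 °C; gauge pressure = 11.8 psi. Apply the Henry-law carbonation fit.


vols = (P + 14.695)·(0.01821 + 0.09011·e^(−0.04·T))
vols = (11.8 + 14.695)·(0.01821 + 0.09011·e^(−0.04·5.1))

2.4294 volumes


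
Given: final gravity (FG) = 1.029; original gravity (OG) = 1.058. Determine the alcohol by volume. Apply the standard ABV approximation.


ABV = (OG − FG) · 131.25
ABV = (1.058 − 1.029) · 131.25

3.8063 % ABV


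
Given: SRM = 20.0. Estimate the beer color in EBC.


EBC = SRM · 1.97
EBC = 20.0 · 1.97

39.4000 EBC


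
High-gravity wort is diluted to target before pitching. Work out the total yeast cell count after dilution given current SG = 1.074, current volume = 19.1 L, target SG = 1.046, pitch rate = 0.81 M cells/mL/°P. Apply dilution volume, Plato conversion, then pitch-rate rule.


V_w = V·((SG_c−1)/(SG_t−1)−1);  °P = 259 − 259/SG_t;  cells = rate·(V+V_w)·°P
V_w = 19.1·((1.074−1)/(1.046−1)−1) = 11.6261
V_final = 19.1 + 11.6261 = 30.7261
°P = 259 − 259/1.046 = 11.3901
cells = 0.81·30.7261·11.3901

283.4772 billion cells


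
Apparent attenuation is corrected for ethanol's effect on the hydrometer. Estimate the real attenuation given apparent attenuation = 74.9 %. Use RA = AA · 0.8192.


RA = 74.9 · 0.8192

61.3581 %


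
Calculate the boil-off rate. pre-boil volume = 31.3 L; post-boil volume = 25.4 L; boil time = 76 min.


rate = (V_pre − V_post) / (t_min/60)
rate = (31.3 − 25.4) / (76/60)

4.6579 L/hr


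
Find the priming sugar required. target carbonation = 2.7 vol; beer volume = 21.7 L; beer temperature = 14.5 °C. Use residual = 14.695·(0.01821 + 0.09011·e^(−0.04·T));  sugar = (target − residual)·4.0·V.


residual = 14.695·(0.01821 + 0.09011·e^(−0.04·14.5)) = 1.0090
sugar = (2.7 − 1.0090)·4.0·21.7

146.7793 g


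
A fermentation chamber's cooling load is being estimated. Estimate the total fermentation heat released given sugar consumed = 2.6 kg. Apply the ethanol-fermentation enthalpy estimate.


Q = m_sugar · 590 kJ/kg
Q = 2.6 · 590

1534.0000 kJ


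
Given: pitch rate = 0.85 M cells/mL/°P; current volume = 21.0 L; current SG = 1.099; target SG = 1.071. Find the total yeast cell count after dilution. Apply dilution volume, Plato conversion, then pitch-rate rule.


V_w = V·((SG_c−1)/(SG_t−1)−1);  °P = 259 − 259/SG_t;  cells = rate·(V+V_w)·°P
V_w = 21.0·((1.099−1)/(1.071−1)−1) = 8.2817
V_final = 21.0 + 8.2817 = 29.2817
°P = 259 − 259/1.071 = 17.1699
cells = 0.85·29.2817·17.1699

427.3500 billion cells


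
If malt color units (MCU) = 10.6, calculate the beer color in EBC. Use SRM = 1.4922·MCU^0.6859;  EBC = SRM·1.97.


SRM = 1.4922·10.6^0.6859 = 7.5350
EBC = 7.5350·1.97

14.8440 EBC


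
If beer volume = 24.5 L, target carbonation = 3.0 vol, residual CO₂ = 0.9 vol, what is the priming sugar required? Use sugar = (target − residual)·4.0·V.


sugar = (3.0 − 0.9)·4.0·24.5

205.8000 g


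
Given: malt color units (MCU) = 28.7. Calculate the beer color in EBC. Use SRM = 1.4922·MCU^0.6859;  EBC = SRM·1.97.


SRM = 1.4922·28.7^0.6859 = 14.9207
EBC = 14.9207·1.97

29.3937 EBC


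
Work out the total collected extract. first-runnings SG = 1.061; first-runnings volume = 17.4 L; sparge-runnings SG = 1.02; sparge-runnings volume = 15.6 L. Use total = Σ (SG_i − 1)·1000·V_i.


first = (1.061 − 1)·1000·17.4 = 1061.4000
sparge = (1.02 − 1)·1000·15.6 = 312.0000
total = 1061.4000 + 312.0000

1373.4000 gravity·L


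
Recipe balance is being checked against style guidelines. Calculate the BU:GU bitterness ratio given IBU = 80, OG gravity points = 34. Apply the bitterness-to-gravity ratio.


BU:GU = IBU / OG_points
BU:GU = 80 / 34

2.3529


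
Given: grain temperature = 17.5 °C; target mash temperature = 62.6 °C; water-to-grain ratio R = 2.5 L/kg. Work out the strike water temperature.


T_strike = (0.41/R)·(T_mash − T_grain) + T_mash
T_strike = (0.41/2.5)·(62.6 − 17.5) + 62.6

69.9964 °C


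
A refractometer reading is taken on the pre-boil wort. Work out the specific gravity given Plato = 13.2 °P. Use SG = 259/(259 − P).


SG = 259/(259 − 13.2)

1.0537


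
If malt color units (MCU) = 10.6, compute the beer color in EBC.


SRM = 1.4922·MCU^0.6859;  EBC = SRM·1.97
SRM = 1.4922·10.6^0.6859 = 7.5350
EBC = 7.5350·1.97

14.8440 EBC


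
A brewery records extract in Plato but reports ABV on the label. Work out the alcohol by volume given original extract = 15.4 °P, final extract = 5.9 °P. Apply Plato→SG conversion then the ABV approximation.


SG = 259/(259 − P);  ABV = (OG − FG)·131.25
OG = 259/(259 − 15.4) = 1.0632
FG = 259/(259 − 5.9) = 1.0233
ABV = (1.0632 − 1.0233)·131.25

5.2379 % ABV


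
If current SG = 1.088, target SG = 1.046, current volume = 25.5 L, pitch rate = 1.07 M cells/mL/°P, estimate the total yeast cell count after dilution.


V_w = V·((SG_c−1)/(SG_t−1)−1);  °P = 259 − 259/SG_t;  cells = rate·(V+V_w)·°P
V_w = 25.5·((1.088−1)/(1.046−1)−1) = 23.2826
V_final = 25.5 + 23.2826 = 48.7826
°P = 259 − 259/1.046 = 11.3901
cells = 1.07·48.7826·11.3901

594.5313 billion cells


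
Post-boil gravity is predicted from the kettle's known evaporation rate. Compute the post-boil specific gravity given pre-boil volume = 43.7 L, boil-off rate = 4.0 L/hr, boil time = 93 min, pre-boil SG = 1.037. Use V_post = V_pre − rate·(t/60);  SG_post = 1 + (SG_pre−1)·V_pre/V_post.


V_post = 43.7 − 4.0·(93/60) = 37.5000
SG_post = 1 + (1.037 − 1)·43.7/37.5000

1.0431


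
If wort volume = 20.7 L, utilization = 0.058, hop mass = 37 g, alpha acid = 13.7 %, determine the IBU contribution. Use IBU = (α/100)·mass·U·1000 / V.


IBU = (13.7/100)·37·0.058·1000 / 20.7

14.2030 IBU


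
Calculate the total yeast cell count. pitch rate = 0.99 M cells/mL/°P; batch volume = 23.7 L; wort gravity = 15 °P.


cells (billions) = rate · V_L · °P
cells = 0.99 · 23.7 · 15

351.9450 billion cells


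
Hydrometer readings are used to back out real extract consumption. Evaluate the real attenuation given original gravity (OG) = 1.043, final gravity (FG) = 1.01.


AA = (OG−FG)/(OG−1)·100;  RA = AA·0.8192
AA = (1.043 − 1.01)/(1.043 − 1)·100 = 76.7442
RA = 76.7442·0.8192

62.8688 %


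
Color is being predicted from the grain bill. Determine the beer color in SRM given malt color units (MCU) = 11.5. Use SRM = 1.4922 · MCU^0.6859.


SRM = 1.4922 · 11.5^0.6859

7.9682 SRM


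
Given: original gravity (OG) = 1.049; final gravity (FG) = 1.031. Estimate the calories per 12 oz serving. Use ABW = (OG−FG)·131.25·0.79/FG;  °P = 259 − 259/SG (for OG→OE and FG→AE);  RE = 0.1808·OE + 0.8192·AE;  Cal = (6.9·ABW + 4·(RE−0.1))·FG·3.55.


ABW = (1.049 − 1.031)·131.25·0.79/1.031 = 1.8103
OE = 259 − 259/1.049 = 12.0982 °P
AE = 259 − 259/1.031 = 7.7876 °P
RE = 0.1808·12.0982 + 0.8192·7.7876 = 8.5669 °P
Cal = (6.9·1.8103 + 4·(8.5669−0.1))·1.031·3.55

169.6746 kcal


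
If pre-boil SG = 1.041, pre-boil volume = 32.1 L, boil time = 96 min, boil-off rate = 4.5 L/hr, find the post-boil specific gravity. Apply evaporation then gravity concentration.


V_post = V_pre − rate·(t/60);  SG_post = 1 + (SG_pre−1)·V_pre/V_post
V_post = 32.1 − 4.5·(96/60) = 24.9000
SG_post = 1 + (1.041 − 1)·32.1/24.9000

1.0529


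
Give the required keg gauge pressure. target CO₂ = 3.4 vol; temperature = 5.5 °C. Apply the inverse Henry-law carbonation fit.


psi = vols/(0.01821 + 0.09011·e^(−0.04·T)) − 14.695
psi = 3.4/(0.01821 + 0.09011·e^(−0.04·5.5)) − 14.695

22.8637 psi


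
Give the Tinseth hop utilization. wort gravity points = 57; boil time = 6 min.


U = 1.65·0.000125^(GP/1000) · (1 − e^(−0.04·t))/4.15
bigness = 1.65·0.000125^(57/1000) = 0.9886
boil_factor = (1 − e^(−0.04·6))/4.15 = 0.0514
U = 0.9886 · 0.0514

0.0508


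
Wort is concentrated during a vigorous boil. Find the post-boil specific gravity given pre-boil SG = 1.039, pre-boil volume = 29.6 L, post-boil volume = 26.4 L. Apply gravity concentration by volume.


SG_post = 1 + (SG_pre − 1)·V_pre/V_post
pts_pre = (1.039 − 1)·1000 = 39.0000
pts_post = 39.0000·29.6/26.4 = 43.7273
SG_post = 1 + 43.7273/1000

1.0437


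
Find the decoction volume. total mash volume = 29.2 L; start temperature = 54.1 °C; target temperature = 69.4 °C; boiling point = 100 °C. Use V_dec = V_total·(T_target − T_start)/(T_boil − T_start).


V_dec = 29.2·(69.4 − 54.1)/(100 − 54.1)

9.7333 L


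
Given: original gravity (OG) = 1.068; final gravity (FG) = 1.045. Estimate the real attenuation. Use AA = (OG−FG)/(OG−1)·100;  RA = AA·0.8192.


AA = (1.068 − 1.045)/(1.068 − 1)·100 = 33.8235
RA = 33.8235·0.8192

27.7082 %


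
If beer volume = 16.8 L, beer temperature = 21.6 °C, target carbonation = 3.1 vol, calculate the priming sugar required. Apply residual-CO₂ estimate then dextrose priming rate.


residual = 14.695·(0.01821 + 0.09011·e^(−0.04·T));  sugar = (target − residual)·4.0·V
residual = 14.695·(0.01821 + 0.09011·e^(−0.04·21.6)) = 0.8257
sugar = (3.1 − 0.8257)·4.0·16.8

152.8332 g


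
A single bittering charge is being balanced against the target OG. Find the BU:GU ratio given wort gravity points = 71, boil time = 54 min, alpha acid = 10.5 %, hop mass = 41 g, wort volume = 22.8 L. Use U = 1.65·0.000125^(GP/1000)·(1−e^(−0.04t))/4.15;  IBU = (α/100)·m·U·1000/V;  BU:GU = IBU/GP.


U = 1.65·0.000125^(71/1000)·(1−e^(−0.04·54))/4.15 = 0.1858
IBU = (10.5/100)·41·0.1858·1000/22.8 = 35.0864
BU:GU = 35.0864/71

0.4942


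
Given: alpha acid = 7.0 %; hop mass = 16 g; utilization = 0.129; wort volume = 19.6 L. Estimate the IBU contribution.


IBU = (α/100)·mass·U·1000 / V
IBU = (7.0/100)·16·0.129·1000 / 19.6

7.3714 IBU


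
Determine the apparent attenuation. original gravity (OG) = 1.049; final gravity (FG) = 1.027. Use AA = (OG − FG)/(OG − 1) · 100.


AA = (1.049 − 1.027)/(1.049 − 1) · 100

44.8980 %


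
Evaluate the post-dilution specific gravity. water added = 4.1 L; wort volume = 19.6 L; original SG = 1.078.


SG_new = 1 + (SG_old − 1)·V_old/(V_old + V_water)
pts = (1.078 − 1)·1000·19.6/(19.6 + 4.1) = 64.5063
SG_new = 1 + 64.5063/1000

1.0645


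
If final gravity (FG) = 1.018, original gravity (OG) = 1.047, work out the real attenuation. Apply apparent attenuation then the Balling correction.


AA = (OG−FG)/(OG−1)·100;  RA = AA·0.8192
AA = (1.047 − 1.018)/(1.047 − 1)·100 = 61.7021
RA = 61.7021·0.8192

50.5464 %


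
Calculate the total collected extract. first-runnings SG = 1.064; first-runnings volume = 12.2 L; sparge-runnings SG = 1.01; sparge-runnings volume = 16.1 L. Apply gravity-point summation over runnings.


total = Σ (SG_i − 1)·1000·V_i
first = (1.064 − 1)·1000·12.2 = 780.8000
sparge = (1.01 − 1)·1000·16.1 = 161.0000
total = 780.8000 + 161.0000

941.8000 gravity·L


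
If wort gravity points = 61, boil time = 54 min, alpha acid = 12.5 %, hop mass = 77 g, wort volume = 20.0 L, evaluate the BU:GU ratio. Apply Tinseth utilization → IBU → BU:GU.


U = 1.65·0.000125^(GP/1000)·(1−e^(−0.04t))/4.15;  IBU = (α/100)·m·U·1000/V;  BU:GU = IBU/GP
U = 1.65·0.000125^(61/1000)·(1−e^(−0.04·54))/4.15 = 0.2033
IBU = (12.5/100)·77·0.2033·1000/20.0 = 97.8367
BU:GU = 97.8367/61

1.6039


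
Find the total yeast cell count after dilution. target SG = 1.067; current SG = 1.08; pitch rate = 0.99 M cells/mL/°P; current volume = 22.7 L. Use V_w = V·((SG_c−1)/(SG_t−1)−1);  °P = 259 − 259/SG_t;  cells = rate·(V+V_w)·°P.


V_w = 22.7·((1.08−1)/(1.067−1)−1) = 4.4045
V_final = 22.7 + 4.4045 = 27.1045
°P = 259 − 259/1.067 = 16.2634
cells = 0.99·27.1045·16.2634

436.4016 billion cells


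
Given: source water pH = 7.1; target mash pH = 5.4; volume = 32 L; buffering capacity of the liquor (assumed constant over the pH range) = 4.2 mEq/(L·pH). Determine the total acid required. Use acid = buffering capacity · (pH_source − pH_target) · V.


acid = 4.2 · (7.1 − 5.4) · 32

228.4800 mEq


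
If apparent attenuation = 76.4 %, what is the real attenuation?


RA = AA · 0.8192
RA = 76.4 · 0.8192

62.5869 %


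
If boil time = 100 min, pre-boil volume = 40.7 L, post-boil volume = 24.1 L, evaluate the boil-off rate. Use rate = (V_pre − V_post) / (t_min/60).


rate = (40.7 − 24.1) / (100/60)

9.9600 L/hr


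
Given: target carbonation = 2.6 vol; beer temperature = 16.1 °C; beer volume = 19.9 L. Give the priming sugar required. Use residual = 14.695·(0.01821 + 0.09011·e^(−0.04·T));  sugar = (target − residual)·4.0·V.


residual = 14.695·(0.01821 + 0.09011·e^(−0.04·16.1)) = 0.9630
sugar = (2.6 − 0.9630)·4.0·19.9

130.3027 g


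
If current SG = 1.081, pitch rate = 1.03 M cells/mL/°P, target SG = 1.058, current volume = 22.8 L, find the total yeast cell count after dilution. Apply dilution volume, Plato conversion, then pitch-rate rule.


V_w = V·((SG_c−1)/(SG_t−1)−1);  °P = 259 − 259/SG_t;  cells = rate·(V+V_w)·°P
V_w = 22.8·((1.081−1)/(1.058−1)−1) = 9.0414
V_final = 22.8 + 9.0414 = 31.8414
°P = 259 − 259/1.058 = 14.1985
cells = 1.03·31.8414·14.1985

465.6624 billion cells


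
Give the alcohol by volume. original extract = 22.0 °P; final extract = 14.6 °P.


SG = 259/(259 − P);  ABV = (OG − FG)·131.25
OG = 259/(259 − 22.0) = 1.0928
FG = 259/(259 − 14.6) = 1.0597
ABV = (1.0928 − 1.0597)·131.25

4.3429 % ABV


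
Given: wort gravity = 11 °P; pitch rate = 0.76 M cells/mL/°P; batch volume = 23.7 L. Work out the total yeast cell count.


cells (billions) = rate · V_L · °P
cells = 0.76 · 23.7 · 11

198.1320 billion cells


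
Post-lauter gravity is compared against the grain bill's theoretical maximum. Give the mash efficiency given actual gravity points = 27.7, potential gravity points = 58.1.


efficiency = actual / potential × 100
efficiency = 27.7 / 58.1 × 100

47.6764 %


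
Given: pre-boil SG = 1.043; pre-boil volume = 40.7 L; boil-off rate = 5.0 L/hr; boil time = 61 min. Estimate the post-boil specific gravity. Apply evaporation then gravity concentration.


V_post = V_pre − rate·(t/60);  SG_post = 1 + (SG_pre−1)·V_pre/V_post
V_post = 40.7 − 5.0·(61/60) = 35.6167
SG_post = 1 + (1.043 − 1)·40.7/35.6167

1.0491


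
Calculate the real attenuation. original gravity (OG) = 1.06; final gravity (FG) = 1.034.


AA = (OG−FG)/(OG−1)·100;  RA = AA·0.8192
AA = (1.06 − 1.034)/(1.06 − 1)·100 = 43.3333
RA = 43.3333·0.8192

35.4987 %


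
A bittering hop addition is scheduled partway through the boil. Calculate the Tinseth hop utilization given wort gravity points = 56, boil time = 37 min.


U = 1.65·0.000125^(GP/1000) · (1 − e^(−0.04·t))/4.15
bigness = 1.65·0.000125^(56/1000) = 0.9975
boil_factor = (1 − e^(−0.04·37))/4.15 = 0.1861
U = 0.9975 · 0.1861

0.1856


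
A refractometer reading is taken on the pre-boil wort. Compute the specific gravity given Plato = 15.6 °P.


SG = 259/(259 − P)
SG = 259/(259 − 15.6)

1.0641


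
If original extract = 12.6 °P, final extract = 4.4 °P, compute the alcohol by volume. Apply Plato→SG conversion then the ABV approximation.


SG = 259/(259 − P);  ABV = (OG − FG)·131.25
OG = 259/(259 − 12.6) = 1.0511
FG = 259/(259 − 4.4) = 1.0173
ABV = (1.0511 − 1.0173)·131.25

4.4434 % ABV


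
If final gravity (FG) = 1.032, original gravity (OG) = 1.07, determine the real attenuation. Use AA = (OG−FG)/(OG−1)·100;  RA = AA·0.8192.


AA = (1.07 − 1.032)/(1.07 − 1)·100 = 54.2857
RA = 54.2857·0.8192

44.4709 %


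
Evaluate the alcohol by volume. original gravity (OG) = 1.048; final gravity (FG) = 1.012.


ABV = (OG − FG) · 131.25
ABV = (1.048 − 1.012) · 131.25

4.7250 % ABV


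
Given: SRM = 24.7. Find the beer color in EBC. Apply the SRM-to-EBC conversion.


EBC = SRM · 1.97
EBC = 24.7 · 1.97

48.6590 EBC


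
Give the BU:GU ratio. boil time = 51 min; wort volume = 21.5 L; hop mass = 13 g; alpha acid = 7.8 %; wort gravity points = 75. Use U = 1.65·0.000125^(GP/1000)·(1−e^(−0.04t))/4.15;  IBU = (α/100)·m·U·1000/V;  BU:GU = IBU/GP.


U = 1.65·0.000125^(75/1000)·(1−e^(−0.04·51))/4.15 = 0.1763
IBU = (7.8/100)·13·0.1763·1000/21.5 = 8.3140
BU:GU = 8.3140/75

0.1109


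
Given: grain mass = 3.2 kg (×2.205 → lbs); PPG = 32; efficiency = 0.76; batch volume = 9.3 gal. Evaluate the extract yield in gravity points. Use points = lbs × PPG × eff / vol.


lbs = 3.2 × 2.205 = 7.0560
points = 7.0560 × 32 × 0.76 / 9.3

18.4518 points


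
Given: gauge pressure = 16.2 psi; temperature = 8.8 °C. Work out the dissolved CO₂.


vols = (P + 14.695)·(0.01821 + 0.09011·e^(−0.04·T))
vols = (16.2 + 14.695)·(0.01821 + 0.09011·e^(−0.04·8.8))

2.5205 volumes


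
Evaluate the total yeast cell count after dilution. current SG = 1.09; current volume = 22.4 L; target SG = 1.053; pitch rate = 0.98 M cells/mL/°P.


V_w = V·((SG_c−1)/(SG_t−1)−1);  °P = 259 − 259/SG_t;  cells = rate·(V+V_w)·°P
V_w = 22.4·((1.09−1)/(1.053−1)−1) = 15.6377
V_final = 22.4 + 15.6377 = 38.0377
°P = 259 − 259/1.053 = 13.0361
cells = 0.98·38.0377·13.0361

485.9460 billion cells


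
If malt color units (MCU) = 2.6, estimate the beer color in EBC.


SRM = 1.4922·MCU^0.6859;  EBC = SRM·1.97
SRM = 1.4922·2.6^0.6859 = 2.8738
EBC = 2.8738·1.97

5.6614 EBC


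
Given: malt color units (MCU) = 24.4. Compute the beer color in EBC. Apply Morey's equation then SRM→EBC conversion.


SRM = 1.4922·MCU^0.6859;  EBC = SRM·1.97
SRM = 1.4922·24.4^0.6859 = 13.3487
EBC = 13.3487·1.97

26.2969 EBC


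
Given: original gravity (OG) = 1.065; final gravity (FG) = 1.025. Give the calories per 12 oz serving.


ABW = (OG−FG)·131.25·0.79/FG;  °P = 259 − 259/SG (for OG→OE and FG→AE);  RE = 0.1808·OE + 0.8192·AE;  Cal = (6.9·ABW + 4·(RE−0.1))·FG·3.55
ABW = (1.065 − 1.025)·131.25·0.79/1.025 = 4.0463
OE = 259 − 259/1.065 = 15.8075 °P
AE = 259 − 259/1.025 = 6.3171 °P
RE = 0.1808·15.8075 + 0.8192·6.3171 = 8.0329 °P
Cal = (6.9·4.0463 + 4·(8.0329−0.1))·1.025·3.55

217.0570 kcal


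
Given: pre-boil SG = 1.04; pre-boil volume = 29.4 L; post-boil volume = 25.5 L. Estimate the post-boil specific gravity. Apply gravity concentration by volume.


SG_post = 1 + (SG_pre − 1)·V_pre/V_post
pts_pre = (1.04 − 1)·1000 = 40.0000
pts_post = 40.0000·29.4/25.5 = 46.1176
SG_post = 1 + 46.1176/1000

1.0461


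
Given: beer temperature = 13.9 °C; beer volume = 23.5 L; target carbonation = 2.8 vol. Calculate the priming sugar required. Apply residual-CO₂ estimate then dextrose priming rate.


residual = 14.695·(0.01821 + 0.09011·e^(−0.04·T));  sugar = (target − residual)·4.0·V
residual = 14.695·(0.01821 + 0.09011·e^(−0.04·13.9)) = 1.0270
sugar = (2.8 − 1.0270)·4.0·23.5

166.6617 g


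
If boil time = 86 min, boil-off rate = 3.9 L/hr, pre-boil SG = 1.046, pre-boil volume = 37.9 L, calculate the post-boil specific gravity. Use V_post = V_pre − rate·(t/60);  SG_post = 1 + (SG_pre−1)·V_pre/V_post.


V_post = 37.9 − 3.9·(86/60) = 32.3100
SG_post = 1 + (1.046 − 1)·37.9/32.3100

1.0540


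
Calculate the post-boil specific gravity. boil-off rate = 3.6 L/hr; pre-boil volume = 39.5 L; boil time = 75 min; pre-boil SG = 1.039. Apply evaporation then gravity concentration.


V_post = V_pre − rate·(t/60);  SG_post = 1 + (SG_pre−1)·V_pre/V_post
V_post = 39.5 − 3.6·(75/60) = 35.0000
SG_post = 1 + (1.039 − 1)·39.5/35.0000

1.0440


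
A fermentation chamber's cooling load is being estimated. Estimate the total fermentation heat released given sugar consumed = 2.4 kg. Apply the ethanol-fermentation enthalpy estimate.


Q = m_sugar · 590 kJ/kg
Q = 2.4 · 590

1416.0000 kJ


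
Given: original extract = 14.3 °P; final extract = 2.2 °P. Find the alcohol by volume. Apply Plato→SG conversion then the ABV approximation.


SG = 259/(259 − P);  ABV = (OG − FG)·131.25
OG = 259/(259 − 14.3) = 1.0584
FG = 259/(259 − 2.2) = 1.0086
ABV = (1.0584 − 1.0086)·131.25

6.5457 % ABV


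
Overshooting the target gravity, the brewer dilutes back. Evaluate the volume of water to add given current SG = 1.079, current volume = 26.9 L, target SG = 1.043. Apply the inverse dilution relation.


V_water = V·((SG_curr − 1)/(SG_target − 1) − 1)
V_water = 26.9·((1.079 − 1)/(1.043 − 1) − 1)

22.5209 L


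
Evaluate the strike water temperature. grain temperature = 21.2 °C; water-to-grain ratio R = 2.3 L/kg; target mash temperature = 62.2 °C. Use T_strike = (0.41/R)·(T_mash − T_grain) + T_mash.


T_strike = (0.41/2.3)·(62.2 − 21.2) + 62.2

69.5087 °C


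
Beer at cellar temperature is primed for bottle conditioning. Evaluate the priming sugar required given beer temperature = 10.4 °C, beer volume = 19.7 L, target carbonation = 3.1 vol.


residual = 14.695·(0.01821 + 0.09011·e^(−0.04·T));  sugar = (target − residual)·4.0·V
residual = 14.695·(0.01821 + 0.09011·e^(−0.04·10.4)) = 1.1411
sugar = (3.1 − 1.1411)·4.0·19.7

154.3596 g


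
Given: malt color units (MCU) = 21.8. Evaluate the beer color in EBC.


SRM = 1.4922·MCU^0.6859;  EBC = SRM·1.97
SRM = 1.4922·21.8^0.6859 = 12.3559
EBC = 12.3559·1.97

24.3411 EBC


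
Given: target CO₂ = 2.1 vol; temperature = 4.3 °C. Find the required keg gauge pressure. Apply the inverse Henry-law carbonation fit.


psi = vols/(0.01821 + 0.09011·e^(−0.04·T)) − 14.695
psi = 2.1/(0.01821 + 0.09011·e^(−0.04·4.3)) − 14.695

7.6263 psi


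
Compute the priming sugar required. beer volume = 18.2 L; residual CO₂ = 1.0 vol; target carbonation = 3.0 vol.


sugar = (target − residual)·4.0·V
sugar = (3.0 − 1.0)·4.0·18.2

145.6000 g


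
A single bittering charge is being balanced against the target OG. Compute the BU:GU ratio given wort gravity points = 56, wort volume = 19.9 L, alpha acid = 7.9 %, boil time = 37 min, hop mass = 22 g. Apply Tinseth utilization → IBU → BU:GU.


U = 1.65·0.000125^(GP/1000)·(1−e^(−0.04t))/4.15;  IBU = (α/100)·m·U·1000/V;  BU:GU = IBU/GP
U = 1.65·0.000125^(56/1000)·(1−e^(−0.04·37))/4.15 = 0.1856
IBU = (7.9/100)·22·0.1856·1000/19.9 = 16.2136
BU:GU = 16.2136/56

0.2895


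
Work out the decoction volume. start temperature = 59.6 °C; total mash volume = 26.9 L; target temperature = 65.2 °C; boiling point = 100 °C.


V_dec = V_total·(T_target − T_start)/(T_boil − T_start)
V_dec = 26.9·(65.2 − 59.6)/(100 − 59.6)

3.7287 L


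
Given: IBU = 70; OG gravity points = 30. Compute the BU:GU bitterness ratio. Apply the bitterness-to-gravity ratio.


BU:GU = IBU / OG_points
BU:GU = 70 / 30

2.3333


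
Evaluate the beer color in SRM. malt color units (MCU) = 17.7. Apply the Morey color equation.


SRM = 1.4922 · MCU^0.6859
SRM = 1.4922 · 17.7^0.6859

10.7106 SRM


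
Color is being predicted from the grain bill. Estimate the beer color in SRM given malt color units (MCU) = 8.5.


SRM = 1.4922 · MCU^0.6859
SRM = 1.4922 · 8.5^0.6859

6.4761 SRM


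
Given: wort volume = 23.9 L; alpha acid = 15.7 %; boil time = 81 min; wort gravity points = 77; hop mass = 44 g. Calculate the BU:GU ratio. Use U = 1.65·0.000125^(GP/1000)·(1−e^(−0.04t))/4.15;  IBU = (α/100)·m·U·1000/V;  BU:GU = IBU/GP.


U = 1.65·0.000125^(77/1000)·(1−e^(−0.04·81))/4.15 = 0.1912
IBU = (15.7/100)·44·0.1912·1000/23.9 = 55.2716
BU:GU = 55.2716/77

0.7178


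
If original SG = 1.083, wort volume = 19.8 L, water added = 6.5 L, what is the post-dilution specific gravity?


SG_new = 1 + (SG_old − 1)·V_old/(V_old + V_water)
pts = (1.083 − 1)·1000·19.8/(19.8 + 6.5) = 62.4867
SG_new = 1 + 62.4867/1000

1.0625


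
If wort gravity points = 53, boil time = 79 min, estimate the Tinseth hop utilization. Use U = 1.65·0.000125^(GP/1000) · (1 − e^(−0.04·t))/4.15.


bigness = 1.65·0.000125^(53/1000) = 1.0248
boil_factor = (1 − e^(−0.04·79))/4.15 = 0.2307
U = 1.0248 · 0.2307

0.2365


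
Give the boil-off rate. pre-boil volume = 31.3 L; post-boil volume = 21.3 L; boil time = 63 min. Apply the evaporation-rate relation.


rate = (V_pre − V_post) / (t_min/60)
rate = (31.3 − 21.3) / (63/60)

9.5238 L/hr


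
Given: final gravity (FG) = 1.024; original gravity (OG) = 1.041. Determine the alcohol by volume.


ABV = (OG − FG) · 131.25
ABV = (1.041 − 1.024) · 131.25

2.2312 % ABV


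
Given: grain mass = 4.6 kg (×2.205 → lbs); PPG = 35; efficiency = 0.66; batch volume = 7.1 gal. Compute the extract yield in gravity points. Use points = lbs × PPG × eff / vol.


lbs = 4.6 × 2.205 = 10.1430
points = 10.1430 × 35 × 0.66 / 7.1

33.0005 points


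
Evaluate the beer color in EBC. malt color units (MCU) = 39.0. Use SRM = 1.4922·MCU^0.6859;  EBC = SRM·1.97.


SRM = 1.4922·39.0^0.6859 = 18.4136
EBC = 18.4136·1.97

36.2748 EBC


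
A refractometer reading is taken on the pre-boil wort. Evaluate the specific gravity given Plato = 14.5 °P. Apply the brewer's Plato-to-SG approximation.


SG = 259/(259 − P)
SG = 259/(259 − 14.5)

1.0593


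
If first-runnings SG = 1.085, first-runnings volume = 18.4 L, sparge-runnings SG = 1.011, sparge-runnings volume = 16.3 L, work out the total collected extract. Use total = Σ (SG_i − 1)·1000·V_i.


first = (1.085 − 1)·1000·18.4 = 1564.0000
sparge = (1.011 − 1)·1000·16.3 = 179.3000
total = 1564.0000 + 179.3000

1743.3000 gravity·L


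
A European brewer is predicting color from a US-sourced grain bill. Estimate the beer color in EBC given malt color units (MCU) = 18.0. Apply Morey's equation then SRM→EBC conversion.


SRM = 1.4922·MCU^0.6859;  EBC = SRM·1.97
SRM = 1.4922·18.0^0.6859 = 10.8347
EBC = 10.8347·1.97

21.3444 EBC


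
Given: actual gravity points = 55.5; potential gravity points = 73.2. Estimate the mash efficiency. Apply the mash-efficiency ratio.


efficiency = actual / potential × 100
efficiency = 55.5 / 73.2 × 100

75.8197 %


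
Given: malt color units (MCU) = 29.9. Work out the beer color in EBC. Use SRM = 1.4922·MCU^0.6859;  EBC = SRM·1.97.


SRM = 1.4922·29.9^0.6859 = 15.3458
EBC = 15.3458·1.97

30.2313 EBC


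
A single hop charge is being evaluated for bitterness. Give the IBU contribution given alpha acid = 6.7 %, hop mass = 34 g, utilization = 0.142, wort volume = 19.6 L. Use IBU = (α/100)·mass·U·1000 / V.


IBU = (6.7/100)·34·0.142·1000 / 19.6

16.5039 IBU


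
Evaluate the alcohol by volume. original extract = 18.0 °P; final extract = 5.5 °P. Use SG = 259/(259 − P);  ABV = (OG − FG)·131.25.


OG = 259/(259 − 18.0) = 1.0747
FG = 259/(259 − 5.5) = 1.0217
ABV = (1.0747 − 1.0217)·131.25

6.9553 % ABV


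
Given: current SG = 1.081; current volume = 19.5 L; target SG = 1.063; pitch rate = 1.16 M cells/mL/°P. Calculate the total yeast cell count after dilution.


V_w = V·((SG_c−1)/(SG_t−1)−1);  °P = 259 − 259/SG_t;  cells = rate·(V+V_w)·°P
V_w = 19.5·((1.081−1)/(1.063−1)−1) = 5.5714
V_final = 19.5 + 5.5714 = 25.0714
°P = 259 − 259/1.063 = 15.3500
cells = 1.16·25.0714·15.3500

446.4205 billion cells


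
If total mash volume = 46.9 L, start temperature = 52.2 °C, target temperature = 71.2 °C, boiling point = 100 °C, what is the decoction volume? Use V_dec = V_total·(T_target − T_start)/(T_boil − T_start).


V_dec = 46.9·(71.2 − 52.2)/(100 − 52.2)

18.6423 L


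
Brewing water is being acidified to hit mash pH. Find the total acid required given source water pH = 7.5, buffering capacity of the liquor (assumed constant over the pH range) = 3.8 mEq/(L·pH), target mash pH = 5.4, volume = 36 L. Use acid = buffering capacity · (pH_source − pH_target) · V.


acid = 3.8 · (7.5 − 5.4) · 36

287.2800 mEq


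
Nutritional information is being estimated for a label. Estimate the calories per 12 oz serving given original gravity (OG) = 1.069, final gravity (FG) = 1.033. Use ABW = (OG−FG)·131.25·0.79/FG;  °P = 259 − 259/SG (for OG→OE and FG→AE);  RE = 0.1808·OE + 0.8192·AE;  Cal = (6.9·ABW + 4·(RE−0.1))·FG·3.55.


ABW = (1.069 − 1.033)·131.25·0.79/1.033 = 3.6135
OE = 259 − 259/1.069 = 16.7175 °P
AE = 259 − 259/1.033 = 8.2740 °P
RE = 0.1808·16.7175 + 0.8192·8.2740 = 9.8006 °P
Cal = (6.9·3.6135 + 4·(9.8006−0.1))·1.033·3.55

233.7272 kcal


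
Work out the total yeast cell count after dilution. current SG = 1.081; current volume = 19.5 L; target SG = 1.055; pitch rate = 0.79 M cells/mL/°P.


V_w = V·((SG_c−1)/(SG_t−1)−1);  °P = 259 − 259/SG_t;  cells = rate·(V+V_w)·°P
V_w = 19.5·((1.081−1)/(1.055−1)−1) = 9.2182
V_final = 19.5 + 9.2182 = 28.7182
°P = 259 − 259/1.055 = 13.5024
cells = 0.79·28.7182·13.5024

306.3332 billion cells


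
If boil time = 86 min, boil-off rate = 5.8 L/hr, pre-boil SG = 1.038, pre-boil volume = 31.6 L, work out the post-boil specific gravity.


V_post = V_pre − rate·(t/60);  SG_post = 1 + (SG_pre−1)·V_pre/V_post
V_post = 31.6 − 5.8·(86/60) = 23.2867
SG_post = 1 + (1.038 − 1)·31.6/23.2867

1.0516


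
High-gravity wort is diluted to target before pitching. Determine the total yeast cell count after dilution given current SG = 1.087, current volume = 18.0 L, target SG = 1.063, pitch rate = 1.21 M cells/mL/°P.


V_w = V·((SG_c−1)/(SG_t−1)−1);  °P = 259 − 259/SG_t;  cells = rate·(V+V_w)·°P
V_w = 18.0·((1.087−1)/(1.063−1)−1) = 6.8571
V_final = 18.0 + 6.8571 = 24.8571
°P = 259 − 259/1.063 = 15.3500
cells = 1.21·24.8571·15.3500

461.6827 billion cells


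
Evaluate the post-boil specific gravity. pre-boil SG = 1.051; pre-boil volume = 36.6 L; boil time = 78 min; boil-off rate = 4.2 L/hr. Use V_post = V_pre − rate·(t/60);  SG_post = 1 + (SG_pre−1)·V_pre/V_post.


V_post = 36.6 − 4.2·(78/60) = 31.1400
SG_post = 1 + (1.051 − 1)·36.6/31.1400

1.0599


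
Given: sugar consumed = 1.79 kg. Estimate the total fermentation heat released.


Q = m_sugar · 590 kJ/kg
Q = 1.79 · 590

1056.1000 kJ


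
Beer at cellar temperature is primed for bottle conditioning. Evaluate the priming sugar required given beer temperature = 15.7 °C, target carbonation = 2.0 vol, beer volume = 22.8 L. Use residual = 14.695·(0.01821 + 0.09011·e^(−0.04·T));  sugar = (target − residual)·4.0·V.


residual = 14.695·(0.01821 + 0.09011·e^(−0.04·15.7)) = 0.9742
sugar = (2.0 − 0.9742)·4.0·22.8

93.5486 g


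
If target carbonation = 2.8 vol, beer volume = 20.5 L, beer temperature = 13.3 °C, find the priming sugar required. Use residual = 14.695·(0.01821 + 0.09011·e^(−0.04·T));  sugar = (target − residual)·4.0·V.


residual = 14.695·(0.01821 + 0.09011·e^(−0.04·13.3)) = 1.0454
sugar = (2.8 − 1.0454)·4.0·20.5

143.8731 g


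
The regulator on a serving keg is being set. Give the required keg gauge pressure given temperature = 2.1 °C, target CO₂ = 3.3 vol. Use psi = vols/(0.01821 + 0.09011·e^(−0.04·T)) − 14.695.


psi = 3.3/(0.01821 + 0.09011·e^(−0.04·2.1)) − 14.695

17.9589 psi


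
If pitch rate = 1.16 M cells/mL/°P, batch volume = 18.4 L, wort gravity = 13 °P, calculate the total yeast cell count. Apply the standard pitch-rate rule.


cells (billions) = rate · V_L · °P
cells = 1.16 · 18.4 · 13

277.4720 billion cells


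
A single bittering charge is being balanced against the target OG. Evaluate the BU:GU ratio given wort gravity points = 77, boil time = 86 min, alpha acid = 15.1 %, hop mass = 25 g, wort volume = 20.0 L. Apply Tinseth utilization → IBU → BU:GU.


U = 1.65·0.000125^(GP/1000)·(1−e^(−0.04t))/4.15;  IBU = (α/100)·m·U·1000/V;  BU:GU = IBU/GP
U = 1.65·0.000125^(77/1000)·(1−e^(−0.04·86))/4.15 = 0.1926
IBU = (15.1/100)·25·0.1926·1000/20.0 = 36.3606
BU:GU = 36.3606/77

0.4722


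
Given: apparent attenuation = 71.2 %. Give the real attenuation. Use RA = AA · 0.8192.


RA = 71.2 · 0.8192

58.3270 %


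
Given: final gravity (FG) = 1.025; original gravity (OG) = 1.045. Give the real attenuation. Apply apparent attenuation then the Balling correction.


AA = (OG−FG)/(OG−1)·100;  RA = AA·0.8192
AA = (1.045 − 1.025)/(1.045 − 1)·100 = 44.4444
RA = 44.4444·0.8192

36.4089 %


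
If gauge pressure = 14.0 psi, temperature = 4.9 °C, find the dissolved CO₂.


vols = (P + 14.695)·(0.01821 + 0.09011·e^(−0.04·T))
vols = (14.0 + 14.695)·(0.01821 + 0.09011·e^(−0.04·4.9))

2.6480 volumes


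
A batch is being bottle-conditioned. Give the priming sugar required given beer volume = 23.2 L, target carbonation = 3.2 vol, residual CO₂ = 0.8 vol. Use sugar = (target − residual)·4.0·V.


sugar = (3.2 − 0.8)·4.0·23.2

222.7200 g


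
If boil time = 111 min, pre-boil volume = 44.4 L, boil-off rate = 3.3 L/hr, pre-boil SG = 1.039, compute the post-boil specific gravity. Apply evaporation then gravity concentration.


V_post = V_pre − rate·(t/60);  SG_post = 1 + (SG_pre−1)·V_pre/V_post
V_post = 44.4 − 3.3·(111/60) = 38.2950
SG_post = 1 + (1.039 − 1)·44.4/38.2950

1.0452


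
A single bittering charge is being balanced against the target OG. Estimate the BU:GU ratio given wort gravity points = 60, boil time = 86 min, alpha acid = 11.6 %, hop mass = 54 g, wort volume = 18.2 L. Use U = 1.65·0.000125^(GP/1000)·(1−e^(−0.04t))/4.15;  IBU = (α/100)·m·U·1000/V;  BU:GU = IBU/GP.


U = 1.65·0.000125^(60/1000)·(1−e^(−0.04·86))/4.15 = 0.2244
IBU = (11.6/100)·54·0.2244·1000/18.2 = 77.2462
BU:GU = 77.2462/60

1.2874


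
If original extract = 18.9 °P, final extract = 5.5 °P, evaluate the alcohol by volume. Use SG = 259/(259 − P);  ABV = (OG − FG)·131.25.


OG = 259/(259 − 18.9) = 1.0787
FG = 259/(259 − 5.5) = 1.0217
ABV = (1.0787 − 1.0217)·131.25

7.4840 % ABV


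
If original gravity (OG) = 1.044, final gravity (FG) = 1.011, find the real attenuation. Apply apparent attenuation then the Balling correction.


AA = (OG−FG)/(OG−1)·100;  RA = AA·0.8192
AA = (1.044 − 1.011)/(1.044 − 1)·100 = 75.0000
RA = 75.0000·0.8192

61.4400 %


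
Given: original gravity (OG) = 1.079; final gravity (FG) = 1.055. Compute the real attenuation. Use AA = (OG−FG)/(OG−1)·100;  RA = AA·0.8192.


AA = (1.079 − 1.055)/(1.079 − 1)·100 = 30.3797
RA = 30.3797·0.8192

24.8871 %


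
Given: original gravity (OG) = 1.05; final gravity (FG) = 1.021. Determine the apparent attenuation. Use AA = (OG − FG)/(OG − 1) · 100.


AA = (1.05 − 1.021)/(1.05 − 1) · 100

58.0000 %


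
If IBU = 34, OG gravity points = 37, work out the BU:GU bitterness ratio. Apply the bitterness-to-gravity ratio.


BU:GU = IBU / OG_points
BU:GU = 34 / 37

0.9189


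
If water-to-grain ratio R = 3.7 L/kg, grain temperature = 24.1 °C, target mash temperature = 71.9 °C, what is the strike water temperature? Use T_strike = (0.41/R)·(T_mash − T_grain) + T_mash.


T_strike = (0.41/3.7)·(71.9 − 24.1) + 71.9

77.1968 °C


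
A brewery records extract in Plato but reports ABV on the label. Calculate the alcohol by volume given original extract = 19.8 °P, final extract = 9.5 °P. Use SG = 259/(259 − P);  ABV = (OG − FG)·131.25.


OG = 259/(259 − 19.8) = 1.0828
FG = 259/(259 − 9.5) = 1.0381
ABV = (1.0828 − 1.0381)·131.25

5.8668 % ABV
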